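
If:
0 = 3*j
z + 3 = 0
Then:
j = 0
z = -3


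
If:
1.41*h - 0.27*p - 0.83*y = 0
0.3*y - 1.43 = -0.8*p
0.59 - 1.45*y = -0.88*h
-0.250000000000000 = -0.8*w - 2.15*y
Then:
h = 0.81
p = 1.45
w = -2.09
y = 0.90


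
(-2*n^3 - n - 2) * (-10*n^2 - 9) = 20*n^5 + 28*n^3 + 20*n^2 + 9*n + 18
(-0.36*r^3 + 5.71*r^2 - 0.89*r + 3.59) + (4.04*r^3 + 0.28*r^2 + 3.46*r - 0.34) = 3.68*r^3 + 5.99*r^2 + 2.57*r + 3.25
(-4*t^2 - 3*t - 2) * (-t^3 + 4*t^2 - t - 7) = 4*t^5 - 13*t^4 - 6*t^3 + 23*t^2 + 23*t + 14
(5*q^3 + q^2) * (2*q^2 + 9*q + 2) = 10*q^5 + 47*q^4 + 19*q^3 + 2*q^2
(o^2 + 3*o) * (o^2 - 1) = o^4 + 3*o^3 - o^2 - 3*o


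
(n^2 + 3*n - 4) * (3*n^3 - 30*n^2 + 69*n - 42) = 3*n^5 - 21*n^4 - 33*n^3 + 285*n^2 - 402*n + 168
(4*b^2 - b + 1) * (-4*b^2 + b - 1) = -16*b^4 + 8*b^3 - 9*b^2 + 2*b - 1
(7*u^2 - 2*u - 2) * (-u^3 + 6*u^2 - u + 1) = -7*u^5 + 44*u^4 - 17*u^3 - 3*u^2 - 2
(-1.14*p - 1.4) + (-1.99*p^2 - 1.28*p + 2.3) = -1.99*p^2 - 2.42*p + 0.9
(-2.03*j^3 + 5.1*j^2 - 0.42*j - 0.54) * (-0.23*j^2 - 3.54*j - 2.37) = 0.4669*j^5 + 6.0132*j^4 - 13.1463*j^3 - 10.476*j^2 + 2.907*j + 1.2798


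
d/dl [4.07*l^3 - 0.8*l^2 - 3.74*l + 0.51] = 12.21*l^2 - 1.6*l - 3.74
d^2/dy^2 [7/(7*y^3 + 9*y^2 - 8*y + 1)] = 14*(-3*(7*y + 3)*(7*y^3 + 9*y^2 - 8*y + 1) + (21*y^2 + 18*y - 8)^2)/(7*y^3 + 9*y^2 - 8*y + 1)^3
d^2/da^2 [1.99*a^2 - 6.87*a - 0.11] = 3.98000000000000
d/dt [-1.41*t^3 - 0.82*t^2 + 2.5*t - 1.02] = -4.23*t^2 - 1.64*t + 2.5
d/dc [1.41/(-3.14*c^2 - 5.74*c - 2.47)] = (8.8548*c + 8.0934)/(3.14*c^2 + 5.74*c + 2.47)^2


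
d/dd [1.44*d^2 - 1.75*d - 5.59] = 2.88*d - 1.75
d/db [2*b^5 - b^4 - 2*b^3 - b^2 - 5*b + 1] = 10*b^4 - 4*b^3 - 6*b^2 - 2*b - 5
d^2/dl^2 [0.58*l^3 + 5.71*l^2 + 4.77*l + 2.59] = 3.48*l + 11.42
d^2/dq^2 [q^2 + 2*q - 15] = 2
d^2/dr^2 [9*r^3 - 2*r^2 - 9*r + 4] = 54*r - 4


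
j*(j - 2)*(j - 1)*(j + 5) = j^4 + 2*j^3 - 13*j^2 + 10*j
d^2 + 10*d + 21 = (d + 3)*(d + 7)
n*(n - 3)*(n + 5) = n^3 + 2*n^2 - 15*n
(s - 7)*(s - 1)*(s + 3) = s^3 - 5*s^2 - 17*s + 21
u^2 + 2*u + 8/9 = (u + 2/3)*(u + 4/3)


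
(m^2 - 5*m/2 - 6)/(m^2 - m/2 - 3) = (m - 4)/(m - 2)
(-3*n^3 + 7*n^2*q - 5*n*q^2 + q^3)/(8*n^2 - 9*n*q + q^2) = (3*n^2 - 4*n*q + q^2)/(-8*n + q)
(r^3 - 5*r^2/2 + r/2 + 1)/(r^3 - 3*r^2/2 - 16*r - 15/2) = (r^2 - 3*r + 2)/(r^2 - 2*r - 15)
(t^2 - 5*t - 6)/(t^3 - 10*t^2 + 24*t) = (t + 1)/(t*(t - 4))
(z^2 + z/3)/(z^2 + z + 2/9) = 3*z/(3*z + 2)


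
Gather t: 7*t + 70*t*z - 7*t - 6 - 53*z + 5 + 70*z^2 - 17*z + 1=70*t*z + 70*z^2 - 70*z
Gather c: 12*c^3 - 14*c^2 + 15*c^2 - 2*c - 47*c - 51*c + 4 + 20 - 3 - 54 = 12*c^3 + c^2 - 100*c - 33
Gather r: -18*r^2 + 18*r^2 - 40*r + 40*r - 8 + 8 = 0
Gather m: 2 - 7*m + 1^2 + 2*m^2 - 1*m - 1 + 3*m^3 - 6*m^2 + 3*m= 3*m^3 - 4*m^2 - 5*m + 2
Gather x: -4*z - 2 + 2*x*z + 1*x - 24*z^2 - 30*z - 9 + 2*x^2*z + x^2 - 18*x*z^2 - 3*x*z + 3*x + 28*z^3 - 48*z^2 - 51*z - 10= x^2*(2*z + 1) + x*(-18*z^2 - z + 4) + 28*z^3 - 72*z^2 - 85*z - 21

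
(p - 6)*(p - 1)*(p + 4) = p^3 - 3*p^2 - 22*p + 24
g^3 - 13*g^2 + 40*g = g*(g - 8)*(g - 5)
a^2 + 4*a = a*(a + 4)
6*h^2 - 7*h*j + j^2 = (-6*h + j)*(-h + j)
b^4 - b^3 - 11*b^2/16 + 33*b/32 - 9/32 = (b - 3/4)^2*(b - 1/2)*(b + 1)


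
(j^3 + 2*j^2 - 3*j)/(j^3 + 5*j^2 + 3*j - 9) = j/(j + 3)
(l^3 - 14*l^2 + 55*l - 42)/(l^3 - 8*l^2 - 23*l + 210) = (l - 1)/(l + 5)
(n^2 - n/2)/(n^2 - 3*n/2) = (2*n - 1)/(2*n - 3)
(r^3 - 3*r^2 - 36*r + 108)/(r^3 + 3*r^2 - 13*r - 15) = (r^2 - 36)/(r^2 + 6*r + 5)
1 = 1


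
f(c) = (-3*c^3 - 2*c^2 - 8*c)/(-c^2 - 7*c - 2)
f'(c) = (2*c + 7)*(-3*c^3 - 2*c^2 - 8*c)/(-c^2 - 7*c - 2)^2 + (-9*c^2 - 4*c - 8)/(-c^2 - 7*c - 2)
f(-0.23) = -4.00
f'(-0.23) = 76.10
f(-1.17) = 2.37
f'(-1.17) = -0.95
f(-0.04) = -0.18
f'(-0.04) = 5.30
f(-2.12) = 4.38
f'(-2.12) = -3.34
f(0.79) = 1.11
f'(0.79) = 0.89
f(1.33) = 1.62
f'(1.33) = 1.04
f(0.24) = 0.56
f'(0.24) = 1.42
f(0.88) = 1.19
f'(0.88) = 0.90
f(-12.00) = -80.52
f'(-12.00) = -1.82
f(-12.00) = -80.52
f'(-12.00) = -1.82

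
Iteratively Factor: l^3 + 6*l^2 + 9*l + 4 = (l + 1)*(l^2 + 5*l + 4) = (l + 1)^2*(l + 4)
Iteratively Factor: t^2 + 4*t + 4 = (t + 2)*(t + 2)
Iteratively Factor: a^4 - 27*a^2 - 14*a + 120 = (a + 4)*(a^3 - 4*a^2 - 11*a + 30) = (a - 2)*(a + 4)*(a^2 - 2*a - 15) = (a - 5)*(a - 2)*(a + 4)*(a + 3)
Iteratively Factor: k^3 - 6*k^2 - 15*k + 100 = (k - 5)*(k^2 - k - 20) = (k - 5)^2*(k + 4)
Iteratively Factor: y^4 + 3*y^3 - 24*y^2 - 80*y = (y + 4)*(y^3 - y^2 - 20*y) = y*(y + 4)*(y^2 - y - 20) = y*(y - 5)*(y + 4)*(y + 4)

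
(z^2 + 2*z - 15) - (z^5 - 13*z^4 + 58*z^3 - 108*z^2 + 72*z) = -z^5 + 13*z^4 - 58*z^3 + 109*z^2 - 70*z - 15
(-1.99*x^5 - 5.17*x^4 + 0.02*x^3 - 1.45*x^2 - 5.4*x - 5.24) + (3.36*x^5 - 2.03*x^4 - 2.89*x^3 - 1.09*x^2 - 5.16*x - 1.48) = 1.37*x^5 - 7.2*x^4 - 2.87*x^3 - 2.54*x^2 - 10.56*x - 6.72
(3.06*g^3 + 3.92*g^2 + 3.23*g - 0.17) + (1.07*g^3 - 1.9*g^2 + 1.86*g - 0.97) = 4.13*g^3 + 2.02*g^2 + 5.09*g - 1.14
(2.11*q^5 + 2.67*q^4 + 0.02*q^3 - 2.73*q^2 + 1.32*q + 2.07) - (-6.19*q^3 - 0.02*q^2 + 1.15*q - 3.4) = 2.11*q^5 + 2.67*q^4 + 6.21*q^3 - 2.71*q^2 + 0.17*q + 5.47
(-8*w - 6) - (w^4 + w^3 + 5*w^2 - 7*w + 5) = -w^4 - w^3 - 5*w^2 - w - 11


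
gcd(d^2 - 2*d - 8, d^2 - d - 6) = d + 2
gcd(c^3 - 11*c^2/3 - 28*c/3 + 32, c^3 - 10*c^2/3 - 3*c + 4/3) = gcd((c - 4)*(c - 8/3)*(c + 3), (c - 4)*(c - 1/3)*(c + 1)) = c - 4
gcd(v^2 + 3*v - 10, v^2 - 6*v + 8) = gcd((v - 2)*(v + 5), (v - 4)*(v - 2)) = v - 2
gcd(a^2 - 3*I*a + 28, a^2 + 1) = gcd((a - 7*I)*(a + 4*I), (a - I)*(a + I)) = 1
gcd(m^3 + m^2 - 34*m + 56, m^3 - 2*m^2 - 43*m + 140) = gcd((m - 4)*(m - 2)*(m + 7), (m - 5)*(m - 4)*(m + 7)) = m^2 + 3*m - 28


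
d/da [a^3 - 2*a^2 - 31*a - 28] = 3*a^2 - 4*a - 31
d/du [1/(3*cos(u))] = sin(u)/(3*cos(u)^2)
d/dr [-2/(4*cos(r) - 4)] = -sin(r)/(2*(cos(r) - 1)^2)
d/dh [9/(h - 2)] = -9/(h - 2)^2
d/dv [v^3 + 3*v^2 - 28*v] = 3*v^2 + 6*v - 28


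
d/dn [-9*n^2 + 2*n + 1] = 2 - 18*n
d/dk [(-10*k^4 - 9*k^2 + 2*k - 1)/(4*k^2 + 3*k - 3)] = (-80*k^5 - 90*k^4 + 120*k^3 - 35*k^2 + 62*k - 3)/(16*k^4 + 24*k^3 - 15*k^2 - 18*k + 9)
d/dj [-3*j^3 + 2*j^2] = j*(4 - 9*j)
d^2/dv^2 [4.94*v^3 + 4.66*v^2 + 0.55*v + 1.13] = 29.64*v + 9.32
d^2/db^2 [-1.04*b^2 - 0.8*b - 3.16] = -2.08000000000000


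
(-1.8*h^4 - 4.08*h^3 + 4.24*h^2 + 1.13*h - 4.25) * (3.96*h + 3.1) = -7.128*h^5 - 21.7368*h^4 + 4.1424*h^3 + 17.6188*h^2 - 13.327*h - 13.175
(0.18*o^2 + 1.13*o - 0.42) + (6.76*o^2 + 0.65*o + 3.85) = 6.94*o^2 + 1.78*o + 3.43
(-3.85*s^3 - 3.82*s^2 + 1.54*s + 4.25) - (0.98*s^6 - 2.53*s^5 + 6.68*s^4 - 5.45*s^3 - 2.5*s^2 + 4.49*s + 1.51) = -0.98*s^6 + 2.53*s^5 - 6.68*s^4 + 1.6*s^3 - 1.32*s^2 - 2.95*s + 2.74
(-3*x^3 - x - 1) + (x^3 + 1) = -2*x^3 - x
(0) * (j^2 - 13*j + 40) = 0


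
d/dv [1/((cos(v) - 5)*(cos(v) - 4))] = (2*cos(v) - 9)*sin(v)/((cos(v) - 5)^2*(cos(v) - 4)^2)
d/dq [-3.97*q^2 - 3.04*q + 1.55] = -7.94*q - 3.04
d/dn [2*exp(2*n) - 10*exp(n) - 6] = (4*exp(n) - 10)*exp(n)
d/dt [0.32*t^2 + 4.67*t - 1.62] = 0.64*t + 4.67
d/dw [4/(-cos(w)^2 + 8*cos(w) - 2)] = 8*(4 - cos(w))*sin(w)/(cos(w)^2 - 8*cos(w) + 2)^2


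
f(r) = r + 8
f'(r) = 1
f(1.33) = 9.33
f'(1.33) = 1.00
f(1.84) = 9.84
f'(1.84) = 1.00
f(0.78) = 8.78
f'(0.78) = 1.00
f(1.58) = 9.58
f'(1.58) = 1.00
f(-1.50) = 6.50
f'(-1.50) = 1.00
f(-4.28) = 3.72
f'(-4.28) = 1.00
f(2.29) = 10.29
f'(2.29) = 1.00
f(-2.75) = 5.25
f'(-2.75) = 1.00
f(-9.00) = -1.00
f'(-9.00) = 1.00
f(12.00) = 20.00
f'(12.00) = 1.00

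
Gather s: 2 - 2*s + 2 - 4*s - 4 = -6*s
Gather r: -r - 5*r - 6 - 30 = -6*r - 36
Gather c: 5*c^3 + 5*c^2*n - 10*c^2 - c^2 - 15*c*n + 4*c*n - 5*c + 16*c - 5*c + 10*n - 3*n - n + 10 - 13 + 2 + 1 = 5*c^3 + c^2*(5*n - 11) + c*(6 - 11*n) + 6*n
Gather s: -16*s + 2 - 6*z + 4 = -16*s - 6*z + 6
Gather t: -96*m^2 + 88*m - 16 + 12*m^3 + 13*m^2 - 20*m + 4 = 12*m^3 - 83*m^2 + 68*m - 12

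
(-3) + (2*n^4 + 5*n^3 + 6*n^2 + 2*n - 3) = 2*n^4 + 5*n^3 + 6*n^2 + 2*n - 6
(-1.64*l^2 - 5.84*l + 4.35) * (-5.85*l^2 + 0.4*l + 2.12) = 9.594*l^4 + 33.508*l^3 - 31.2603*l^2 - 10.6408*l + 9.222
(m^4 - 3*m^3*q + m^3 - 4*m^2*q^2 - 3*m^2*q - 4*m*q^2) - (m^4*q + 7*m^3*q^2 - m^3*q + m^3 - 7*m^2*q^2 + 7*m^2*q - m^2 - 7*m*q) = -m^4*q + m^4 - 7*m^3*q^2 - 2*m^3*q + 3*m^2*q^2 - 10*m^2*q + m^2 - 4*m*q^2 + 7*m*q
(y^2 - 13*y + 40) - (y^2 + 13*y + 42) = -26*y - 2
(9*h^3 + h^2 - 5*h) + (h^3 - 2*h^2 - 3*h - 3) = 10*h^3 - h^2 - 8*h - 3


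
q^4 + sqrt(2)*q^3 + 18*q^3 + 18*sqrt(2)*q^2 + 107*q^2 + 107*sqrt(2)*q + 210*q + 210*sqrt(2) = (q + 5)*(q + 6)*(q + 7)*(q + sqrt(2))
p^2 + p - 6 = (p - 2)*(p + 3)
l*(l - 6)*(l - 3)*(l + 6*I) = l^4 - 9*l^3 + 6*I*l^3 + 18*l^2 - 54*I*l^2 + 108*I*l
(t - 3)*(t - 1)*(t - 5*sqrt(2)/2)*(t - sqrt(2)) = t^4 - 7*sqrt(2)*t^3/2 - 4*t^3 + 8*t^2 + 14*sqrt(2)*t^2 - 20*t - 21*sqrt(2)*t/2 + 15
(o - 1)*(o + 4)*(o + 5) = o^3 + 8*o^2 + 11*o - 20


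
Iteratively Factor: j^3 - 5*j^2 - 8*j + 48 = (j + 3)*(j^2 - 8*j + 16) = (j - 4)*(j + 3)*(j - 4)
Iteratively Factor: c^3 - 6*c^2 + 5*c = (c - 1)*(c^2 - 5*c) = c*(c - 1)*(c - 5)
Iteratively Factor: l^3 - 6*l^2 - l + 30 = (l - 5)*(l^2 - l - 6) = (l - 5)*(l - 3)*(l + 2)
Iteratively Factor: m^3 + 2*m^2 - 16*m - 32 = (m + 2)*(m^2 - 16) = (m + 2)*(m + 4)*(m - 4)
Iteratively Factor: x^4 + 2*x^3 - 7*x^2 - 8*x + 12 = (x + 2)*(x^3 - 7*x + 6) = (x - 1)*(x + 2)*(x^2 + x - 6) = (x - 2)*(x - 1)*(x + 2)*(x + 3)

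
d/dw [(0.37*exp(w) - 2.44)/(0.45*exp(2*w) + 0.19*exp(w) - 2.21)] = (-0.1665*exp(2*w) + 2.196*exp(w) - 0.3541)*exp(w)/(0.2025*exp(4*w) + 0.171*exp(3*w) - 1.9529*exp(2*w) - 0.8398*exp(w) + 4.8841)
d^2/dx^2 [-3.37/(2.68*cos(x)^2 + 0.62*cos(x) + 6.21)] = (96.818752*(1 - cos(x)^2)^2 + 16.798776*cos(x)^3 - 174.64014*cos(x)^2 - 46.572726*cos(x) + 12.762864)/(2.68*cos(x)^2 + 0.62*cos(x) + 6.21)^3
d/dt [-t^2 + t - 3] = 1 - 2*t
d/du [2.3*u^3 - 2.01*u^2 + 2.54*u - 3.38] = 6.9*u^2 - 4.02*u + 2.54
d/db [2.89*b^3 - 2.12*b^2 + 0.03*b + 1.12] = 8.67*b^2 - 4.24*b + 0.03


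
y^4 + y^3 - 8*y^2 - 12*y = y*(y - 3)*(y + 2)^2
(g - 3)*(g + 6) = g^2 + 3*g - 18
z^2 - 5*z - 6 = (z - 6)*(z + 1)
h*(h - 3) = h^2 - 3*h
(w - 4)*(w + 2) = w^2 - 2*w - 8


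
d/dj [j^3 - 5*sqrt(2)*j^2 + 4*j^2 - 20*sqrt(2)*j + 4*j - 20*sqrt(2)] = 3*j^2 - 10*sqrt(2)*j + 8*j - 20*sqrt(2) + 4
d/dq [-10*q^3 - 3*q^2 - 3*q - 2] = -30*q^2 - 6*q - 3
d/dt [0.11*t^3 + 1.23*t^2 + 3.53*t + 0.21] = 0.33*t^2 + 2.46*t + 3.53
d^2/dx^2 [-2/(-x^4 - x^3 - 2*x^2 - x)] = 4*(-x*(6*x^2 + 3*x + 2)*(x^3 + x^2 + 2*x + 1) + (4*x^3 + 3*x^2 + 4*x + 1)^2)/(x^3*(x^3 + x^2 + 2*x + 1)^3)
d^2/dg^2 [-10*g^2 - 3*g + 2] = -20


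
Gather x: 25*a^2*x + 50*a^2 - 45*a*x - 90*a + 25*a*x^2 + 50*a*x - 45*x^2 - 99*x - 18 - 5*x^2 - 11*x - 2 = 50*a^2 - 90*a + x^2*(25*a - 50) + x*(25*a^2 + 5*a - 110) - 20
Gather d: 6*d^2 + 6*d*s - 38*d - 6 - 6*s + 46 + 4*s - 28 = 6*d^2 + d*(6*s - 38) - 2*s + 12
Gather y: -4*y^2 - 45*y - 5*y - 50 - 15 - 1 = -4*y^2 - 50*y - 66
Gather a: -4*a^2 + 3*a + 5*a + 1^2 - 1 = -4*a^2 + 8*a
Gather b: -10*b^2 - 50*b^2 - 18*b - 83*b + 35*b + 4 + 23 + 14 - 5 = -60*b^2 - 66*b + 36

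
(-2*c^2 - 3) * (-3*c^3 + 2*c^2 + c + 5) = 6*c^5 - 4*c^4 + 7*c^3 - 16*c^2 - 3*c - 15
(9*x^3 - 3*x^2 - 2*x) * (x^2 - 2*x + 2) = 9*x^5 - 21*x^4 + 22*x^3 - 2*x^2 - 4*x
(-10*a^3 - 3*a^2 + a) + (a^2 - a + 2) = -10*a^3 - 2*a^2 + 2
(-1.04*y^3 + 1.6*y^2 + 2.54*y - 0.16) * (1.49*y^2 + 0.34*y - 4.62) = -1.5496*y^5 + 2.0304*y^4 + 9.1334*y^3 - 6.7668*y^2 - 11.7892*y + 0.7392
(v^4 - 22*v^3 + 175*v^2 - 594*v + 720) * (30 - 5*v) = -5*v^5 + 140*v^4 - 1535*v^3 + 8220*v^2 - 21420*v + 21600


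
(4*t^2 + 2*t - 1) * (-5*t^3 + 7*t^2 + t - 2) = -20*t^5 + 18*t^4 + 23*t^3 - 13*t^2 - 5*t + 2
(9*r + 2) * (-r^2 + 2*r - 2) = -9*r^3 + 16*r^2 - 14*r - 4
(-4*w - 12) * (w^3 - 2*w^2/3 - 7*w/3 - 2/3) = -4*w^4 - 28*w^3/3 + 52*w^2/3 + 92*w/3 + 8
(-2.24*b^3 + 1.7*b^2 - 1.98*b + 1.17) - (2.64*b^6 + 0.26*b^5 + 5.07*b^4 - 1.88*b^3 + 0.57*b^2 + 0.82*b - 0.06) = -2.64*b^6 - 0.26*b^5 - 5.07*b^4 - 0.36*b^3 + 1.13*b^2 - 2.8*b + 1.23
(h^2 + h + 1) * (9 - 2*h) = -2*h^3 + 7*h^2 + 7*h + 9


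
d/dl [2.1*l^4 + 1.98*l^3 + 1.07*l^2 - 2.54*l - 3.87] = 8.4*l^3 + 5.94*l^2 + 2.14*l - 2.54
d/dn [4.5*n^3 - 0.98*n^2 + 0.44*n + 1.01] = 13.5*n^2 - 1.96*n + 0.44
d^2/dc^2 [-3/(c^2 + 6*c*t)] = 6*(c*(c + 6*t) - 4*(c + 3*t)^2)/(c^3*(c + 6*t)^3)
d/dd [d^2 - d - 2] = 2*d - 1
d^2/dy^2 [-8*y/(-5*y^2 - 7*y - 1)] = 16*(y*(10*y + 7)^2 - (15*y + 7)*(5*y^2 + 7*y + 1))/(5*y^2 + 7*y + 1)^3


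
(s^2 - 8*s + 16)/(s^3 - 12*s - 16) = (s - 4)/(s^2 + 4*s + 4)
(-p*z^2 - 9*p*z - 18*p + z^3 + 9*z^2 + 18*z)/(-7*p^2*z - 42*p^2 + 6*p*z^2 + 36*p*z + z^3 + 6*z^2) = (z + 3)/(7*p + z)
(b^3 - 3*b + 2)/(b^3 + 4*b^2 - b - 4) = (b^2 + b - 2)/(b^2 + 5*b + 4)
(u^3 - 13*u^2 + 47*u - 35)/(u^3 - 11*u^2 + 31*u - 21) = (u - 5)/(u - 3)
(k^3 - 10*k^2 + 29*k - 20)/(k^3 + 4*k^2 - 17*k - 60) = (k^2 - 6*k + 5)/(k^2 + 8*k + 15)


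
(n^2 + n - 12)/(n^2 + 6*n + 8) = (n - 3)/(n + 2)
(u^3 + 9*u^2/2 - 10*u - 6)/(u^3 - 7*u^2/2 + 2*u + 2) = (u + 6)/(u - 2)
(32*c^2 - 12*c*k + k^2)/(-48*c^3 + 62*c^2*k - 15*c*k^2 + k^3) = (-4*c + k)/(6*c^2 - 7*c*k + k^2)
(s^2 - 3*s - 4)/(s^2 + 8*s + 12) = (s^2 - 3*s - 4)/(s^2 + 8*s + 12)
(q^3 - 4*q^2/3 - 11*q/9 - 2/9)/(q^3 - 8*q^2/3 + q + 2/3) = (q + 1/3)/(q - 1)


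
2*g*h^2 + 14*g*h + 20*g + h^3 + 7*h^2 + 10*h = (2*g + h)*(h + 2)*(h + 5)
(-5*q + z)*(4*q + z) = -20*q^2 - q*z + z^2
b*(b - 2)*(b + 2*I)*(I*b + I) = I*b^4 - 2*b^3 - I*b^3 + 2*b^2 - 2*I*b^2 + 4*b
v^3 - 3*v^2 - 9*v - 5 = (v - 5)*(v + 1)^2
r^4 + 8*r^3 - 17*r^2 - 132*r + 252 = (r - 3)*(r - 2)*(r + 6)*(r + 7)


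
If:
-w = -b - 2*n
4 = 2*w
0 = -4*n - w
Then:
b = 3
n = -1/2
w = 2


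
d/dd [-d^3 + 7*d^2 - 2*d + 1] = -3*d^2 + 14*d - 2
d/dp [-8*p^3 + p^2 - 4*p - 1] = -24*p^2 + 2*p - 4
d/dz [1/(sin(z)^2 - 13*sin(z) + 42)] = (13 - 2*sin(z))*cos(z)/(sin(z)^2 - 13*sin(z) + 42)^2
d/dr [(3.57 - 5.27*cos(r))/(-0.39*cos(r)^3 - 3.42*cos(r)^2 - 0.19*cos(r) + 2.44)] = (4.1106*cos(r)^3 + 13.8465*cos(r)^2 - 24.4188*cos(r) + 12.1805)*sin(r)/(0.1521*cos(r)^6 + 2.6676*cos(r)^5 + 11.8446*cos(r)^4 - 0.6036*cos(r)^3 - 16.6535*cos(r)^2 - 0.9272*cos(r) + 5.9536)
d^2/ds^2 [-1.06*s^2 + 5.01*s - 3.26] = -2.12000000000000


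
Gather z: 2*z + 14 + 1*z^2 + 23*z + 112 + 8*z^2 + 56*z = 9*z^2 + 81*z + 126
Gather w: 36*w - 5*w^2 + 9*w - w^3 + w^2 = -w^3 - 4*w^2 + 45*w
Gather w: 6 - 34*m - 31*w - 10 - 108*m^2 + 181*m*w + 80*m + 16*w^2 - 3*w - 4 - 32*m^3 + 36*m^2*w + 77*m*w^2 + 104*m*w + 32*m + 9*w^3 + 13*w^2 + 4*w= -32*m^3 - 108*m^2 + 78*m + 9*w^3 + w^2*(77*m + 29) + w*(36*m^2 + 285*m - 30) - 8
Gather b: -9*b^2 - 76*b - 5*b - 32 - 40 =-9*b^2 - 81*b - 72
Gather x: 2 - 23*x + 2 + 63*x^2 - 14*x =63*x^2 - 37*x + 4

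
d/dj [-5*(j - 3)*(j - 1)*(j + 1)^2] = -20*j^3 + 30*j^2 + 40*j - 10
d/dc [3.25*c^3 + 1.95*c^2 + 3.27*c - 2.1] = 9.75*c^2 + 3.9*c + 3.27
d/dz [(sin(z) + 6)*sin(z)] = 2*(sin(z) + 3)*cos(z)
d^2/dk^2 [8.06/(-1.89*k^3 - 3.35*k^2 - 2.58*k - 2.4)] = ((91.4004*k + 54.002)*(1.89*k^3 + 3.35*k^2 + 2.58*k + 2.4) - 8.06*(5.67*k^2 + 6.7*k + 2.58)*(11.34*k^2 + 13.4*k + 5.16))/(1.89*k^3 + 3.35*k^2 + 2.58*k + 2.4)^3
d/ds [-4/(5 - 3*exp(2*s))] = -24*exp(2*s)/(3*exp(2*s) - 5)^2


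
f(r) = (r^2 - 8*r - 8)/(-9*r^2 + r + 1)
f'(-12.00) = 0.00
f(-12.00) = -0.18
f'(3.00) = -0.18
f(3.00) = 0.30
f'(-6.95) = -0.01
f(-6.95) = -0.22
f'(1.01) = -4.20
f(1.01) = 2.10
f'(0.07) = -9.77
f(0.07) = -8.34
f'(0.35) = -953.33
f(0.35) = -43.14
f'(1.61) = -0.96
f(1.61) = 0.88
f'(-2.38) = -0.02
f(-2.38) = -0.32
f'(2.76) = -0.22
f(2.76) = 0.35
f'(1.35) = -1.63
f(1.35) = 1.21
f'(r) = (2*r - 8)/(-9*r^2 + r + 1) + (18*r - 1)*(r^2 - 8*r - 8)/(-9*r^2 + r + 1)^2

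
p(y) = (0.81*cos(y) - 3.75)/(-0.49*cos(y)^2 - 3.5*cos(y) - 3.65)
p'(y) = (-0.98*sin(y)*cos(y) - 3.5*sin(y))*(0.81*cos(y) - 3.75)/(-0.49*cos(y)^2 - 3.5*cos(y) - 3.65)^2 - 0.81*sin(y)/(-0.49*cos(y)^2 - 3.5*cos(y) - 3.65) = (-0.3969*cos(y)^2 + 3.675*cos(y) + 16.0815)*sin(y)/(0.2401*cos(y)^4 + 3.43*cos(y)^3 + 15.827*cos(y)^2 + 25.55*cos(y) + 13.3225)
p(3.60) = 4.94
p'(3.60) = -6.73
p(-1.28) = 0.75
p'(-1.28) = -0.74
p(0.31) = 0.40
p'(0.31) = 0.11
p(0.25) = 0.40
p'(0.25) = 0.08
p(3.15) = 7.12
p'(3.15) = -0.25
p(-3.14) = 7.12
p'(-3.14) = -0.05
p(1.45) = 0.90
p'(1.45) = 0.99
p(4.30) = 1.75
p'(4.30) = -2.46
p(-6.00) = 0.40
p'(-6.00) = 0.10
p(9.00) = 5.17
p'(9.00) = 6.79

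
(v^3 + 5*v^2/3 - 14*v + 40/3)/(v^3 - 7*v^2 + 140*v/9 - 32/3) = 3*(v^2 + 3*v - 10)/(3*v^2 - 17*v + 24)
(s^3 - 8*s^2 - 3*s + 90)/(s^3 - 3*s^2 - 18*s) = (s - 5)/s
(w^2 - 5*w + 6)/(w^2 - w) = (w^2 - 5*w + 6)/(w*(w - 1))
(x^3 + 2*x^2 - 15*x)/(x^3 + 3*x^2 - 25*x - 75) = x*(x - 3)/(x^2 - 2*x - 15)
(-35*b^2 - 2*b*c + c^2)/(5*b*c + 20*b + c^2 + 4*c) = (-7*b + c)/(c + 4)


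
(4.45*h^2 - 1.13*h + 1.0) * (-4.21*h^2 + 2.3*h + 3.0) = -18.7345*h^4 + 14.9923*h^3 + 6.541*h^2 - 1.09*h + 3.0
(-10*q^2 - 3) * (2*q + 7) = -20*q^3 - 70*q^2 - 6*q - 21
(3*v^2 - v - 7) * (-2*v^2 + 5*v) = -6*v^4 + 17*v^3 + 9*v^2 - 35*v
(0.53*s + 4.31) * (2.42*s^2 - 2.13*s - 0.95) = 1.2826*s^3 + 9.3013*s^2 - 9.6838*s - 4.0945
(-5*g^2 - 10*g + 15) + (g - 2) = -5*g^2 - 9*g + 13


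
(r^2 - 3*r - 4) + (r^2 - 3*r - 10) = 2*r^2 - 6*r - 14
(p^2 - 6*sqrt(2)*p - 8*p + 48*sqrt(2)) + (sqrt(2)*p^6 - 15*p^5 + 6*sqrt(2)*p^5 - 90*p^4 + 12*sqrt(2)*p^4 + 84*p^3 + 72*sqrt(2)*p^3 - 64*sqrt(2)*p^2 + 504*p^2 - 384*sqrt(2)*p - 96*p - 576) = sqrt(2)*p^6 - 15*p^5 + 6*sqrt(2)*p^5 - 90*p^4 + 12*sqrt(2)*p^4 + 84*p^3 + 72*sqrt(2)*p^3 - 64*sqrt(2)*p^2 + 505*p^2 - 390*sqrt(2)*p - 104*p - 576 + 48*sqrt(2)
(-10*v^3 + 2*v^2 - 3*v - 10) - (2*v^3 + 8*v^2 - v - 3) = -12*v^3 - 6*v^2 - 2*v - 7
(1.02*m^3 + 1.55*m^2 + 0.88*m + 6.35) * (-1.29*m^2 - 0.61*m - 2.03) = -1.3158*m^5 - 2.6217*m^4 - 4.1513*m^3 - 11.8748*m^2 - 5.6599*m - 12.8905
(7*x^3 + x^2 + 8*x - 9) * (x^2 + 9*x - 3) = 7*x^5 + 64*x^4 - 4*x^3 + 60*x^2 - 105*x + 27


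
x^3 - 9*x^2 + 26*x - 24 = (x - 4)*(x - 3)*(x - 2)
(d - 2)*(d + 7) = d^2 + 5*d - 14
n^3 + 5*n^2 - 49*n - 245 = (n - 7)*(n + 5)*(n + 7)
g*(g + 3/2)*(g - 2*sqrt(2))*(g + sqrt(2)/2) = g^4 - 3*sqrt(2)*g^3/2 + 3*g^3/2 - 9*sqrt(2)*g^2/4 - 2*g^2 - 3*g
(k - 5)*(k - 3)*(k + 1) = k^3 - 7*k^2 + 7*k + 15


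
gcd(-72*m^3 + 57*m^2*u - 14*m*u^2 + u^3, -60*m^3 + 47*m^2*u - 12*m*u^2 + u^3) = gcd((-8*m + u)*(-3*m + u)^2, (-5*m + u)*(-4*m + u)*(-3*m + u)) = -3*m + u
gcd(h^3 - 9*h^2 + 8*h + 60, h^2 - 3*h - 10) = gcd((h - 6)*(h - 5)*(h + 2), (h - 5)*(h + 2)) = h^2 - 3*h - 10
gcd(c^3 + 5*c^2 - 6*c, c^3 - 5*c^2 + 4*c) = c^2 - c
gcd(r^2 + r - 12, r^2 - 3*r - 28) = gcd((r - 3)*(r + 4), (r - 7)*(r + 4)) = r + 4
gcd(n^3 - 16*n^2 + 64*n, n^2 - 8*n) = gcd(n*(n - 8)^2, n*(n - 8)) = n^2 - 8*n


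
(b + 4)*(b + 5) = b^2 + 9*b + 20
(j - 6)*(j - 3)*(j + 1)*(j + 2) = j^4 - 6*j^3 - 7*j^2 + 36*j + 36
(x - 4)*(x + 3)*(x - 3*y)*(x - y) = x^4 - 4*x^3*y - x^3 + 3*x^2*y^2 + 4*x^2*y - 12*x^2 - 3*x*y^2 + 48*x*y - 36*y^2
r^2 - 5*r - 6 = (r - 6)*(r + 1)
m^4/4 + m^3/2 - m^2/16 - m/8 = m*(m/4 + 1/2)*(m - 1/2)*(m + 1/2)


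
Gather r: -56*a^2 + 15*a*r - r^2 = -56*a^2 + 15*a*r - r^2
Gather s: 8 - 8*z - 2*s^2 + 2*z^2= -2*s^2 + 2*z^2 - 8*z + 8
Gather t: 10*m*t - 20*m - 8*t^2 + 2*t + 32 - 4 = -20*m - 8*t^2 + t*(10*m + 2) + 28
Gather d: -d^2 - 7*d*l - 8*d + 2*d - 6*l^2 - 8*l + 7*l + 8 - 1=-d^2 + d*(-7*l - 6) - 6*l^2 - l + 7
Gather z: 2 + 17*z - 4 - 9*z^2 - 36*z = -9*z^2 - 19*z - 2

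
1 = 1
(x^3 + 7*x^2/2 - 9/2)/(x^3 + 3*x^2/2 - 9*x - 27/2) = (x - 1)/(x - 3)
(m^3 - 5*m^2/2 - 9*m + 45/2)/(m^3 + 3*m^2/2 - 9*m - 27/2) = (2*m - 5)/(2*m + 3)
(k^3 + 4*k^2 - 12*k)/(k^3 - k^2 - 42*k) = (k - 2)/(k - 7)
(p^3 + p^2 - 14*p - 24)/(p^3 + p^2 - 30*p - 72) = (p^2 - 2*p - 8)/(p^2 - 2*p - 24)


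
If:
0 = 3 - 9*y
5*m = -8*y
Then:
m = -8/15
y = 1/3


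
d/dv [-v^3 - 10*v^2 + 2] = v*(-3*v - 20)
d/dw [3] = 0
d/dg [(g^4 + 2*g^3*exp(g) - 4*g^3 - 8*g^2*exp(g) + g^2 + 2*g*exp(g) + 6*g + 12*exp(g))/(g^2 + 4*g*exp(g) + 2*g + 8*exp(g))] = 2*((g^2 + 4*g*exp(g) + 2*g + 8*exp(g))*(g^3*exp(g) + 2*g^3 - g^2*exp(g) - 6*g^2 - 7*g*exp(g) + g + 7*exp(g) + 3) - (2*g*exp(g) + g + 6*exp(g) + 1)*(g^4 + 2*g^3*exp(g) - 4*g^3 - 8*g^2*exp(g) + g^2 + 2*g*exp(g) + 6*g + 12*exp(g)))/(g^2 + 4*g*exp(g) + 2*g + 8*exp(g))^2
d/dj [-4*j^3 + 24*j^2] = 12*j*(4 - j)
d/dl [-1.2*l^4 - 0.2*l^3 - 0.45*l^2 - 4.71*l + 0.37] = -4.8*l^3 - 0.6*l^2 - 0.9*l - 4.71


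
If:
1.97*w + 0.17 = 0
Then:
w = -0.09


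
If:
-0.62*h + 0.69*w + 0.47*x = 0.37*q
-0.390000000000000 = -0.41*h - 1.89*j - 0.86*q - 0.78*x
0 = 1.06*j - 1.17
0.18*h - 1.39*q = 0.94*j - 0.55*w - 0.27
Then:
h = -0.517079231631796*x - 1.16378665563228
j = 1.10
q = -0.66046222678019*x - 1.41741807751449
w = -1.49994224278317*x - 1.80578610894547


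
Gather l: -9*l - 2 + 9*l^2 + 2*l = 9*l^2 - 7*l - 2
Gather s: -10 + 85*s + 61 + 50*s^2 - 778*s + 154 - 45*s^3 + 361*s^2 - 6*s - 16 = -45*s^3 + 411*s^2 - 699*s + 189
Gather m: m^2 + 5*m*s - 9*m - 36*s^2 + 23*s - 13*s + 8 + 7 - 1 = m^2 + m*(5*s - 9) - 36*s^2 + 10*s + 14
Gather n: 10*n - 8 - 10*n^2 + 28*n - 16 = -10*n^2 + 38*n - 24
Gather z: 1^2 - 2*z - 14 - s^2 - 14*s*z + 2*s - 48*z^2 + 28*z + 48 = -s^2 + 2*s - 48*z^2 + z*(26 - 14*s) + 35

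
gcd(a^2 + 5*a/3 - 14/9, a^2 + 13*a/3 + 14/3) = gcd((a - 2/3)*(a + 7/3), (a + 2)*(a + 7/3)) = a + 7/3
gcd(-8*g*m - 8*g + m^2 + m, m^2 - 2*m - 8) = 1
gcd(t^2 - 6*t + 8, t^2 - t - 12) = t - 4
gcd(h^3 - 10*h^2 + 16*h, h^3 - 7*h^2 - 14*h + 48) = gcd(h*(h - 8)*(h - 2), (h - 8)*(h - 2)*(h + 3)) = h^2 - 10*h + 16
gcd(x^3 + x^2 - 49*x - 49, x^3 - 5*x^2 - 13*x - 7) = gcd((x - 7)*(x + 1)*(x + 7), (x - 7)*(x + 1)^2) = x^2 - 6*x - 7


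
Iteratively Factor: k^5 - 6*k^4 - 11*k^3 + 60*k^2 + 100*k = (k)*(k^4 - 6*k^3 - 11*k^2 + 60*k + 100) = k*(k - 5)*(k^3 - k^2 - 16*k - 20) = k*(k - 5)*(k + 2)*(k^2 - 3*k - 10) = k*(k - 5)*(k + 2)^2*(k - 5)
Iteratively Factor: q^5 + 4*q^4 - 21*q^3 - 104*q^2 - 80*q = (q + 4)*(q^4 - 21*q^2 - 20*q) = (q - 5)*(q + 4)*(q^3 + 5*q^2 + 4*q) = (q - 5)*(q + 4)^2*(q^2 + q) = q*(q - 5)*(q + 4)^2*(q + 1)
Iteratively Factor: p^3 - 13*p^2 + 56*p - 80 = (p - 4)*(p^2 - 9*p + 20) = (p - 5)*(p - 4)*(p - 4)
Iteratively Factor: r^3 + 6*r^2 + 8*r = (r + 4)*(r^2 + 2*r) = (r + 2)*(r + 4)*(r)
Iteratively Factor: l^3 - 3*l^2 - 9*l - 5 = (l + 1)*(l^2 - 4*l - 5) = (l + 1)^2*(l - 5)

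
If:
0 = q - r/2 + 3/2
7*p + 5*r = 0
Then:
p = -5*r/7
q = r/2 - 3/2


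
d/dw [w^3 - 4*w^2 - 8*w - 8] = 3*w^2 - 8*w - 8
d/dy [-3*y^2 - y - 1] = -6*y - 1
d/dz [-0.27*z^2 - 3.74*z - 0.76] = -0.54*z - 3.74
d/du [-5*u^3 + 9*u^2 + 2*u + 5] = -15*u^2 + 18*u + 2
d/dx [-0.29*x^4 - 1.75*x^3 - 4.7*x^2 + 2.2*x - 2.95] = -1.16*x^3 - 5.25*x^2 - 9.4*x + 2.2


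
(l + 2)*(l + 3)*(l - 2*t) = l^3 - 2*l^2*t + 5*l^2 - 10*l*t + 6*l - 12*t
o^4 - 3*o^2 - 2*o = o*(o - 2)*(o + 1)^2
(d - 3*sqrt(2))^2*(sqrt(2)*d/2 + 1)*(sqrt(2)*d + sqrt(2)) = d^4 - 5*sqrt(2)*d^3 + d^3 - 5*sqrt(2)*d^2 + 6*d^2 + 6*d + 18*sqrt(2)*d + 18*sqrt(2)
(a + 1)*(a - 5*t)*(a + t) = a^3 - 4*a^2*t + a^2 - 5*a*t^2 - 4*a*t - 5*t^2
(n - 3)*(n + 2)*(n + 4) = n^3 + 3*n^2 - 10*n - 24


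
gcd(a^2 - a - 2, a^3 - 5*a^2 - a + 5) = a + 1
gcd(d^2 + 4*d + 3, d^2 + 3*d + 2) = d + 1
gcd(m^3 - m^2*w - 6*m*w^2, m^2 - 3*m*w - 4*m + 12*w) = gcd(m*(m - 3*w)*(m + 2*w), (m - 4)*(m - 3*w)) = -m + 3*w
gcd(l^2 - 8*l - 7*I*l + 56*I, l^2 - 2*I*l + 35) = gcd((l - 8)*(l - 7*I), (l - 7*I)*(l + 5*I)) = l - 7*I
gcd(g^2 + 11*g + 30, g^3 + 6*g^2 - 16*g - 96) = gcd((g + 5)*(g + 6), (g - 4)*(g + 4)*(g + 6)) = g + 6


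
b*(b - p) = b^2 - b*p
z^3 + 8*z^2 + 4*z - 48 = (z - 2)*(z + 4)*(z + 6)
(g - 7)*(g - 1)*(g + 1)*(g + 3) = g^4 - 4*g^3 - 22*g^2 + 4*g + 21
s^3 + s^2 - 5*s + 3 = (s - 1)^2*(s + 3)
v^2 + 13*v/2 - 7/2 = (v - 1/2)*(v + 7)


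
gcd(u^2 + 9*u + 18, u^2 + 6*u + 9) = u + 3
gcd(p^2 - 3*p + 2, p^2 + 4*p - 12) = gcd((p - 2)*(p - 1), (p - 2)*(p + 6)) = p - 2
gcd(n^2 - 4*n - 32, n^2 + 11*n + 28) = n + 4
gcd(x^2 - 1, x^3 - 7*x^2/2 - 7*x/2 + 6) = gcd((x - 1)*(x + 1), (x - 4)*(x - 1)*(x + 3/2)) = x - 1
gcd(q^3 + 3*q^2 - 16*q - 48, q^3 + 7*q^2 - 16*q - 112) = q^2 - 16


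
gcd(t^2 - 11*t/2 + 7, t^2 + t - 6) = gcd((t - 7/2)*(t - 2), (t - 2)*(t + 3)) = t - 2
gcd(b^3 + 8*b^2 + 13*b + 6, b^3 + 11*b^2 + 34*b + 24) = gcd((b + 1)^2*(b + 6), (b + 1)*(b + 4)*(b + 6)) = b^2 + 7*b + 6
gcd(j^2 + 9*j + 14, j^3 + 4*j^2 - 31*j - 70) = j^2 + 9*j + 14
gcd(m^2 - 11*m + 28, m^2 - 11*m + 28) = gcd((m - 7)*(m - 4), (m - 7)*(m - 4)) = m^2 - 11*m + 28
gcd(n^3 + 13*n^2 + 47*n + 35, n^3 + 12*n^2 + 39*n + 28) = n^2 + 8*n + 7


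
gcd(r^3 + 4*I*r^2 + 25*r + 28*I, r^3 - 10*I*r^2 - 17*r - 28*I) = r^2 - 3*I*r + 4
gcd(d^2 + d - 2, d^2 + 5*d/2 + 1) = d + 2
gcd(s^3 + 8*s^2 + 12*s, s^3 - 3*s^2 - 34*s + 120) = s + 6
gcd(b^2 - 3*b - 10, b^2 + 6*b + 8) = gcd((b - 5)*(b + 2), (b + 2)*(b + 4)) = b + 2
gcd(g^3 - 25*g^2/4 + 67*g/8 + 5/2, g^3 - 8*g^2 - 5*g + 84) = g - 4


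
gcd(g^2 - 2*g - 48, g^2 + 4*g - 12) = g + 6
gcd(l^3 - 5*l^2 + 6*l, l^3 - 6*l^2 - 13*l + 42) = l - 2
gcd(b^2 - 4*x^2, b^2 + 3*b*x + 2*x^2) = b + 2*x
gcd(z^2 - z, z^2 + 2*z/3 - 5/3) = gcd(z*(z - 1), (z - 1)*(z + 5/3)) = z - 1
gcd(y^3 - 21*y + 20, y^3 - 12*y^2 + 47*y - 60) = y - 4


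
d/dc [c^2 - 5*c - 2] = 2*c - 5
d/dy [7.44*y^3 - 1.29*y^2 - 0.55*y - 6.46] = 22.32*y^2 - 2.58*y - 0.55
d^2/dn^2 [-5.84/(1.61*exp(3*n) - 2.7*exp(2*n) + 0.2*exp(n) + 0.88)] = (-5.84*(4.83*exp(2*n) - 5.4*exp(n) + 0.2)*(9.66*exp(2*n) - 10.8*exp(n) + 0.4)*exp(n) + (84.6216*exp(2*n) - 63.072*exp(n) + 1.168)*(1.61*exp(3*n) - 2.7*exp(2*n) + 0.2*exp(n) + 0.88))*exp(n)/(1.61*exp(3*n) - 2.7*exp(2*n) + 0.2*exp(n) + 0.88)^3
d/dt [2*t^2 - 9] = 4*t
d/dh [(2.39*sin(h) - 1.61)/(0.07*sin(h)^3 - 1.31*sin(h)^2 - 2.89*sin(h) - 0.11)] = (-0.3346*sin(h)^3 + 3.469*sin(h)^2 - 4.2182*sin(h) - 4.9158)*cos(h)/(0.0049*sin(h)^6 - 0.1834*sin(h)^5 + 1.3115*sin(h)^4 + 7.5564*sin(h)^3 + 8.6403*sin(h)^2 + 0.6358*sin(h) + 0.0121)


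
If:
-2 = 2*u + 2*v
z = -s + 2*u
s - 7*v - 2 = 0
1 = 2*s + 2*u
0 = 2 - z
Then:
No Solution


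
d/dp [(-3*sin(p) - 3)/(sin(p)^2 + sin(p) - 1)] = 3*(sin(p)^2 + 2*sin(p) + 2)*cos(p)/(sin(p) - cos(p)^2)^2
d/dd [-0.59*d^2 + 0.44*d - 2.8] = 0.44 - 1.18*d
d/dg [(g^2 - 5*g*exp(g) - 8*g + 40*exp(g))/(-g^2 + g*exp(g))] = 4*(g^3*exp(g) - 9*g^2*exp(g) - 2*g^2 + 20*g*exp(g) - 10*exp(2*g))/(g^2*(g^2 - 2*g*exp(g) + exp(2*g)))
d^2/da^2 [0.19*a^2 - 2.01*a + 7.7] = 0.380000000000000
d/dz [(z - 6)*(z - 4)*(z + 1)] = 3*z^2 - 18*z + 14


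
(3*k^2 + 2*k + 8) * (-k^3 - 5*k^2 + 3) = -3*k^5 - 17*k^4 - 18*k^3 - 31*k^2 + 6*k + 24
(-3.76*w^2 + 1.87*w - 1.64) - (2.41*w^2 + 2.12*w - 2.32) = -6.17*w^2 - 0.25*w + 0.68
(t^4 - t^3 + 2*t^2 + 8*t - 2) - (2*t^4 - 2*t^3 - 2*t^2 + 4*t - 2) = -t^4 + t^3 + 4*t^2 + 4*t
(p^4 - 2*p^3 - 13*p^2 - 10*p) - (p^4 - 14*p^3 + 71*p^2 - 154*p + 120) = 12*p^3 - 84*p^2 + 144*p - 120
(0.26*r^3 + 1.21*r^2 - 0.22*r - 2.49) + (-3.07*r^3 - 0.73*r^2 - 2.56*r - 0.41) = -2.81*r^3 + 0.48*r^2 - 2.78*r - 2.9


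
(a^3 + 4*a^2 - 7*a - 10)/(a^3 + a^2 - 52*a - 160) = (a^2 - a - 2)/(a^2 - 4*a - 32)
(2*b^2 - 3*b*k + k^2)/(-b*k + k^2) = (-2*b + k)/k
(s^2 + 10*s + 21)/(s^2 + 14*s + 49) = (s + 3)/(s + 7)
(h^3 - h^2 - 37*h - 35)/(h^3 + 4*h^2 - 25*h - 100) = (h^2 - 6*h - 7)/(h^2 - h - 20)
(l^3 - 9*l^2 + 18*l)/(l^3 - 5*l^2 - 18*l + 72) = l/(l + 4)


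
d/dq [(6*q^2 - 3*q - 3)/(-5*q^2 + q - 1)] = 3*(-3*q^2 - 14*q + 2)/(25*q^4 - 10*q^3 + 11*q^2 - 2*q + 1)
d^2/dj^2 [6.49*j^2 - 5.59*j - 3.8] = 12.9800000000000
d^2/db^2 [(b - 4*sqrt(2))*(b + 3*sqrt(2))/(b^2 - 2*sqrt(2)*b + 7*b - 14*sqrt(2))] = 2*(-7*b^3 + sqrt(2)*b^3 - 72*b^2 + 42*sqrt(2)*b^2 - 588*b + 144*sqrt(2)*b - 1172 + 392*sqrt(2))/(b^6 - 6*sqrt(2)*b^5 + 21*b^5 - 126*sqrt(2)*b^4 + 171*b^4 - 898*sqrt(2)*b^3 + 847*b^3 - 2394*sqrt(2)*b^2 + 3528*b^2 - 2352*sqrt(2)*b + 8232*b - 5488*sqrt(2))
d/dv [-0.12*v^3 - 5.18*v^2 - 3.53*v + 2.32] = -0.36*v^2 - 10.36*v - 3.53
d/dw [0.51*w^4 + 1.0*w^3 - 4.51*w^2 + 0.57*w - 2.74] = 2.04*w^3 + 3.0*w^2 - 9.02*w + 0.57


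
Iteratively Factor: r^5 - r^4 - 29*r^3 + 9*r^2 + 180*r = (r + 4)*(r^4 - 5*r^3 - 9*r^2 + 45*r) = r*(r + 4)*(r^3 - 5*r^2 - 9*r + 45) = r*(r - 3)*(r + 4)*(r^2 - 2*r - 15) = r*(r - 3)*(r + 3)*(r + 4)*(r - 5)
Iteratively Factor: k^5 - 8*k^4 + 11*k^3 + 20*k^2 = (k - 5)*(k^4 - 3*k^3 - 4*k^2) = (k - 5)*(k - 4)*(k^3 + k^2) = (k - 5)*(k - 4)*(k + 1)*(k^2) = k*(k - 5)*(k - 4)*(k + 1)*(k)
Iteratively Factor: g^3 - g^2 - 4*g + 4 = (g - 2)*(g^2 + g - 2) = (g - 2)*(g + 2)*(g - 1)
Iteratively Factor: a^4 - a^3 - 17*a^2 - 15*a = (a - 5)*(a^3 + 4*a^2 + 3*a) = (a - 5)*(a + 1)*(a^2 + 3*a) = a*(a - 5)*(a + 1)*(a + 3)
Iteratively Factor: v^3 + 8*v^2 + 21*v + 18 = (v + 3)*(v^2 + 5*v + 6) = (v + 2)*(v + 3)*(v + 3)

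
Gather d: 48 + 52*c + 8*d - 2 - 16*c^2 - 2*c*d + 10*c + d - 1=-16*c^2 + 62*c + d*(9 - 2*c) + 45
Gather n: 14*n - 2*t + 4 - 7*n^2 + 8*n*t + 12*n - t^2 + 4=-7*n^2 + n*(8*t + 26) - t^2 - 2*t + 8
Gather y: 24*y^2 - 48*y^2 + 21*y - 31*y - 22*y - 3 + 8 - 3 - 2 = -24*y^2 - 32*y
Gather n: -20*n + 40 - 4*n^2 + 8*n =-4*n^2 - 12*n + 40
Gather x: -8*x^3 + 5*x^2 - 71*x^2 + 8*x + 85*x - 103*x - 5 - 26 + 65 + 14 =-8*x^3 - 66*x^2 - 10*x + 48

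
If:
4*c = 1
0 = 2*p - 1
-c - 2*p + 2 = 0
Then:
No Solution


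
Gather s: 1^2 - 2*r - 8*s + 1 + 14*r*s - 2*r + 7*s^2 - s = -4*r + 7*s^2 + s*(14*r - 9) + 2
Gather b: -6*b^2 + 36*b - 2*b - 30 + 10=-6*b^2 + 34*b - 20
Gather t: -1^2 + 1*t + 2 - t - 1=0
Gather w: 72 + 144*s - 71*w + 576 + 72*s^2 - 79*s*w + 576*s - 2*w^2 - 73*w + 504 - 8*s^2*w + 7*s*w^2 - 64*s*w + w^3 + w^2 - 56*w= 72*s^2 + 720*s + w^3 + w^2*(7*s - 1) + w*(-8*s^2 - 143*s - 200) + 1152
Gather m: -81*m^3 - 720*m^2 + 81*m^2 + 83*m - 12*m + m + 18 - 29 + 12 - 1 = -81*m^3 - 639*m^2 + 72*m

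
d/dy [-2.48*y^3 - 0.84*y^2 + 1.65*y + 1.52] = -7.44*y^2 - 1.68*y + 1.65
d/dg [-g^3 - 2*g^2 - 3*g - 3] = -3*g^2 - 4*g - 3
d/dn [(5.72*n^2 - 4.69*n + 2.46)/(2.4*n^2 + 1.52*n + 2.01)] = (19.9504*n^2 + 11.1864*n - 13.1661)/(5.76*n^4 + 7.296*n^3 + 11.9584*n^2 + 6.1104*n + 4.0401)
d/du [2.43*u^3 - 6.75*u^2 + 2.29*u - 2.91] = 7.29*u^2 - 13.5*u + 2.29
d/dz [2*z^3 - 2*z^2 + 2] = 2*z*(3*z - 2)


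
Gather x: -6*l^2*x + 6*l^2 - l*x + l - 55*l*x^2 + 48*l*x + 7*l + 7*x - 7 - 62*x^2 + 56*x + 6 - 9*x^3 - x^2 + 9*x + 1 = 6*l^2 + 8*l - 9*x^3 + x^2*(-55*l - 63) + x*(-6*l^2 + 47*l + 72)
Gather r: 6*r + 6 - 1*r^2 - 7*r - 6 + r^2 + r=0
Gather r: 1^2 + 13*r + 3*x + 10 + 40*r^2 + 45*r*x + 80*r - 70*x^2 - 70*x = 40*r^2 + r*(45*x + 93) - 70*x^2 - 67*x + 11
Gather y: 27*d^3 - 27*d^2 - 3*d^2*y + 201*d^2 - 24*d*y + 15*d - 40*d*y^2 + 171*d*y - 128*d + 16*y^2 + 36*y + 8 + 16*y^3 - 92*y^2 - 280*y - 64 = 27*d^3 + 174*d^2 - 113*d + 16*y^3 + y^2*(-40*d - 76) + y*(-3*d^2 + 147*d - 244) - 56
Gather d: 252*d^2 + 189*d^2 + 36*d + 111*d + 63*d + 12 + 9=441*d^2 + 210*d + 21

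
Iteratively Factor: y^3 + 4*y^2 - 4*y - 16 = (y + 2)*(y^2 + 2*y - 8) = (y + 2)*(y + 4)*(y - 2)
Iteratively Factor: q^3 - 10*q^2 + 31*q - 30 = (q - 2)*(q^2 - 8*q + 15) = (q - 3)*(q - 2)*(q - 5)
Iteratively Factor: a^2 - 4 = (a + 2)*(a - 2)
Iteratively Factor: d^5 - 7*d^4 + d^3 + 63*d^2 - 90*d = (d + 3)*(d^4 - 10*d^3 + 31*d^2 - 30*d) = d*(d + 3)*(d^3 - 10*d^2 + 31*d - 30) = d*(d - 3)*(d + 3)*(d^2 - 7*d + 10) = d*(d - 5)*(d - 3)*(d + 3)*(d - 2)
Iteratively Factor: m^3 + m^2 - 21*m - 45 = (m + 3)*(m^2 - 2*m - 15) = (m + 3)^2*(m - 5)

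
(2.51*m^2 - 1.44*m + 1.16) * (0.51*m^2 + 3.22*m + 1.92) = 1.2801*m^4 + 7.3478*m^3 + 0.773999999999999*m^2 + 0.9704*m + 2.2272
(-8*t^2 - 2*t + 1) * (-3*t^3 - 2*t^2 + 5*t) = 24*t^5 + 22*t^4 - 39*t^3 - 12*t^2 + 5*t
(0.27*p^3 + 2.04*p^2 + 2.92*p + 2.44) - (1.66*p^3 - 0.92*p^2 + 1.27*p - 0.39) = -1.39*p^3 + 2.96*p^2 + 1.65*p + 2.83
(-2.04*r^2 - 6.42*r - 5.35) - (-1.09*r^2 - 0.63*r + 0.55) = -0.95*r^2 - 5.79*r - 5.9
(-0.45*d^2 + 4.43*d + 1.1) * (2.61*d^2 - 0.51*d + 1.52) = -1.1745*d^4 + 11.7918*d^3 - 0.0723000000000001*d^2 + 6.1726*d + 1.672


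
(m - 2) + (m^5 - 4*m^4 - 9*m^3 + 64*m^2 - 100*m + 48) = m^5 - 4*m^4 - 9*m^3 + 64*m^2 - 99*m + 46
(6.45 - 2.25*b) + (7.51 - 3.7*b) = 13.96 - 5.95*b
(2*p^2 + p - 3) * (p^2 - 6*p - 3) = 2*p^4 - 11*p^3 - 15*p^2 + 15*p + 9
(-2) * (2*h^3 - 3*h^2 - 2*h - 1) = -4*h^3 + 6*h^2 + 4*h + 2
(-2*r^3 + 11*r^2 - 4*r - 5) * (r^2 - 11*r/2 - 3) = -2*r^5 + 22*r^4 - 117*r^3/2 - 16*r^2 + 79*r/2 + 15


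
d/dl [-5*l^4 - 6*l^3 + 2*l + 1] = -20*l^3 - 18*l^2 + 2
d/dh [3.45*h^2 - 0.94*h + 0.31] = 6.9*h - 0.94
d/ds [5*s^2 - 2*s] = 10*s - 2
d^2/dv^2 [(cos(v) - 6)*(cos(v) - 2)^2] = -115*cos(v)/4 + 20*cos(2*v) - 9*cos(3*v)/4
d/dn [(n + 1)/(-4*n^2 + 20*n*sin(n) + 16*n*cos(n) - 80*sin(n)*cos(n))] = (-n^2 + 5*n*sin(n) + 4*n*cos(n) - (n + 1)*(-4*n*sin(n) + 5*n*cos(n) - 2*n + 5*sin(n) + 4*cos(n) - 20*cos(2*n)) - 10*sin(2*n))/(4*(n - 5*sin(n))^2*(n - 4*cos(n))^2)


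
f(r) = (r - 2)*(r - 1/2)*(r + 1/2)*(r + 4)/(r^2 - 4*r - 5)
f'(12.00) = 27.72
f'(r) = (4 - 2*r)*(r - 2)*(r - 1/2)*(r + 1/2)*(r + 4)/(r^2 - 4*r - 5)^2 + (r - 2)*(r - 1/2)*(r + 1/2)/(r^2 - 4*r - 5) + (r - 2)*(r - 1/2)*(r + 4)/(r^2 - 4*r - 5) + (r - 2)*(r + 1/2)*(r + 4)/(r^2 - 4*r - 5) + (r - 1/2)*(r + 1/2)*(r + 4)/(r^2 - 4*r - 5) = (4*r^5 - 20*r^4 - 72*r^3 + 7*r^2 + 157*r + 21)/(2*(r^4 - 8*r^3 + 6*r^2 + 40*r + 25))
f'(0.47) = 0.99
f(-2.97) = -2.79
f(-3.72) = -0.92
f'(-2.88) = -1.87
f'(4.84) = -4334.94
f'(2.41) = -5.88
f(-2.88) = -2.97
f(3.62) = -24.89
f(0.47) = -0.03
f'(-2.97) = -1.98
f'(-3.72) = -3.06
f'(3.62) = -45.30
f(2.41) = -1.65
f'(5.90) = -119.72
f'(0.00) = 0.42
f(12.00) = 252.75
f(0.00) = -0.40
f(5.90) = 214.87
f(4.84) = -622.69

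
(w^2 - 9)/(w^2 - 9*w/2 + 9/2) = 2*(w + 3)/(2*w - 3)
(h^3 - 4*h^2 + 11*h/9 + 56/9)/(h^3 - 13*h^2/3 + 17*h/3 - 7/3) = (3*h^2 - 5*h - 8)/(3*(h^2 - 2*h + 1))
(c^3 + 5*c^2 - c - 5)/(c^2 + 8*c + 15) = (c^2 - 1)/(c + 3)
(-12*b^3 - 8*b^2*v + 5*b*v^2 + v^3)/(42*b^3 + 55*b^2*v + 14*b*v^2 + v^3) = (-2*b + v)/(7*b + v)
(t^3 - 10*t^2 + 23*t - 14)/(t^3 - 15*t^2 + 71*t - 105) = (t^2 - 3*t + 2)/(t^2 - 8*t + 15)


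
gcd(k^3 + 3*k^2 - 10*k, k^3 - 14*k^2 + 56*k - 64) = k - 2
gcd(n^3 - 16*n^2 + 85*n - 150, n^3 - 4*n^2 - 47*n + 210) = n^2 - 11*n + 30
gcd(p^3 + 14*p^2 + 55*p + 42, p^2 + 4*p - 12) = p + 6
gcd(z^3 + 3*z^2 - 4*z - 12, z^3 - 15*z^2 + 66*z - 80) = z - 2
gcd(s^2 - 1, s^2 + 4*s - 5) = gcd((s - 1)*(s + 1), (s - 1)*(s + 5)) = s - 1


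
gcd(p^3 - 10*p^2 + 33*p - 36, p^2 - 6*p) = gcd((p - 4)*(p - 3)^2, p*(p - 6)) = 1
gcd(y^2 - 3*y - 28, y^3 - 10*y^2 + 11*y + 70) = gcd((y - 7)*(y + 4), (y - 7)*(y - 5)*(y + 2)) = y - 7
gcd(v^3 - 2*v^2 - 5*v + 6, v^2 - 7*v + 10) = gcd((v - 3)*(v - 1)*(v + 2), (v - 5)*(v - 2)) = 1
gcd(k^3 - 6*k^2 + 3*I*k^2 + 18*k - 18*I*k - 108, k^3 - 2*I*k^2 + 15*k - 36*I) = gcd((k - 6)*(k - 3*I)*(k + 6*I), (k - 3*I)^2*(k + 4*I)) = k - 3*I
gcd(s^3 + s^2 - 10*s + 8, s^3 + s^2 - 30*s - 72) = s + 4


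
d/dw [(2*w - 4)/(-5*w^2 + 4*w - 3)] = 10*(w^2 - 4*w + 1)/(25*w^4 - 40*w^3 + 46*w^2 - 24*w + 9)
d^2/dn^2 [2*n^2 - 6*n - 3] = 4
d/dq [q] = 1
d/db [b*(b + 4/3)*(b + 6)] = 3*b^2 + 44*b/3 + 8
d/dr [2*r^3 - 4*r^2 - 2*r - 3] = 6*r^2 - 8*r - 2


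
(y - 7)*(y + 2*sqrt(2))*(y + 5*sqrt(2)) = y^3 - 7*y^2 + 7*sqrt(2)*y^2 - 49*sqrt(2)*y + 20*y - 140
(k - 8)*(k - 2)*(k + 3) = k^3 - 7*k^2 - 14*k + 48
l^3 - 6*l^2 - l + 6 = (l - 6)*(l - 1)*(l + 1)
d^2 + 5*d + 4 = (d + 1)*(d + 4)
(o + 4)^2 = o^2 + 8*o + 16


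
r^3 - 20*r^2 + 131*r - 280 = (r - 8)*(r - 7)*(r - 5)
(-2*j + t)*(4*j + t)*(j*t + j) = -8*j^3*t - 8*j^3 + 2*j^2*t^2 + 2*j^2*t + j*t^3 + j*t^2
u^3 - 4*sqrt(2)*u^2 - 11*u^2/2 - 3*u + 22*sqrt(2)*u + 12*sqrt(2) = (u - 6)*(u + 1/2)*(u - 4*sqrt(2))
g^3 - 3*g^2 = g^2*(g - 3)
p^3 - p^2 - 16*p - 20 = (p - 5)*(p + 2)^2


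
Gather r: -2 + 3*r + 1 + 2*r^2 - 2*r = 2*r^2 + r - 1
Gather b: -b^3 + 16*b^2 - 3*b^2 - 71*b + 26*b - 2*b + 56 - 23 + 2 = -b^3 + 13*b^2 - 47*b + 35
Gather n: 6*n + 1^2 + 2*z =6*n + 2*z + 1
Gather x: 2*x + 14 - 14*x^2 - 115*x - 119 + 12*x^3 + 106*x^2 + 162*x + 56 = 12*x^3 + 92*x^2 + 49*x - 49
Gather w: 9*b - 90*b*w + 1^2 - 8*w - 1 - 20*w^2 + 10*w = 9*b - 20*w^2 + w*(2 - 90*b)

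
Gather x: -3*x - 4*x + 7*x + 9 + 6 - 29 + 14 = 0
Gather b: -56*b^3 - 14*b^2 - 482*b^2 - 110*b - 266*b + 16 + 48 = -56*b^3 - 496*b^2 - 376*b + 64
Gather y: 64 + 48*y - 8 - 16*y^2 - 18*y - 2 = -16*y^2 + 30*y + 54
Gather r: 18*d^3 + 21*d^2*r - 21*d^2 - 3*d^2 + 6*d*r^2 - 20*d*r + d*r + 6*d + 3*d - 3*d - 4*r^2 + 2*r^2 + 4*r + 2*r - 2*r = 18*d^3 - 24*d^2 + 6*d + r^2*(6*d - 2) + r*(21*d^2 - 19*d + 4)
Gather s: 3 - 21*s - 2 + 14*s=1 - 7*s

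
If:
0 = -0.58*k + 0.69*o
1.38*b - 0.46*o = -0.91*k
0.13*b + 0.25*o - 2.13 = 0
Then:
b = -5.02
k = 13.24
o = 11.13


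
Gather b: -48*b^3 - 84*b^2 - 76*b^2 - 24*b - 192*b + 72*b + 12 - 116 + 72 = -48*b^3 - 160*b^2 - 144*b - 32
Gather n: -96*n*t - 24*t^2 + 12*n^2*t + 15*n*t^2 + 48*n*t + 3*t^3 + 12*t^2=12*n^2*t + n*(15*t^2 - 48*t) + 3*t^3 - 12*t^2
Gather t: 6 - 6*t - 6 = -6*t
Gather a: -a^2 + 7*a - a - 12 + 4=-a^2 + 6*a - 8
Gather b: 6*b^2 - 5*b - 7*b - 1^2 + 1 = 6*b^2 - 12*b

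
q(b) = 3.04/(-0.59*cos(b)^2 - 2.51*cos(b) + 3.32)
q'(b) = 3.04*(-1.18*sin(b)*cos(b) - 2.51*sin(b))/(-0.59*cos(b)^2 - 2.51*cos(b) + 3.32)^2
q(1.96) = 0.73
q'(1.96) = -0.33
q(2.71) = 0.59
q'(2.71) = -0.07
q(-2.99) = 0.58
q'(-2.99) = 0.02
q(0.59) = 3.68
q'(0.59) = -8.63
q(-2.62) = 0.60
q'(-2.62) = 0.09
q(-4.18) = 0.68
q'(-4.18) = -0.25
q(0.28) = 8.38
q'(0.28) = -23.26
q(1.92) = 0.74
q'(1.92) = -0.36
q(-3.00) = 0.58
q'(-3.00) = 0.02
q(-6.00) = 8.31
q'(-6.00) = -23.10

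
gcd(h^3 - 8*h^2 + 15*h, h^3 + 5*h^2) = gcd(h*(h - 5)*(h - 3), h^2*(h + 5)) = h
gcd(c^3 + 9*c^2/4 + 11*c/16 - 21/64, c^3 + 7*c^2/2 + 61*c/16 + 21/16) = c^2 + 5*c/2 + 21/16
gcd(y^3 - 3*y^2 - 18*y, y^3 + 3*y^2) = y^2 + 3*y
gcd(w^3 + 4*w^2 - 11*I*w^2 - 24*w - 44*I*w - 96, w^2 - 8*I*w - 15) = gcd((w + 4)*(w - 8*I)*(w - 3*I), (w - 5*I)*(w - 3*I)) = w - 3*I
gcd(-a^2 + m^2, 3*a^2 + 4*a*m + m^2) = a + m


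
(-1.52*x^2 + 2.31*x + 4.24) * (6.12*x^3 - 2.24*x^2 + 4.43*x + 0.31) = -9.3024*x^5 + 17.542*x^4 + 14.0408*x^3 + 0.264499999999998*x^2 + 19.4993*x + 1.3144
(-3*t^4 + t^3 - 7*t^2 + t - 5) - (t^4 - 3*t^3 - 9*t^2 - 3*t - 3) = -4*t^4 + 4*t^3 + 2*t^2 + 4*t - 2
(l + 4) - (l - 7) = 11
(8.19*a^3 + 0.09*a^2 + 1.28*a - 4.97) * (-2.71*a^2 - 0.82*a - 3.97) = -22.1949*a^5 - 6.9597*a^4 - 36.0569*a^3 + 12.0618*a^2 - 1.0062*a + 19.7309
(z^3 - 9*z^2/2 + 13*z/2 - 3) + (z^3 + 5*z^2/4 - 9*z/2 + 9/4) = 2*z^3 - 13*z^2/4 + 2*z - 3/4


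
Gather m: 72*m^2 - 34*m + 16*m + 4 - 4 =72*m^2 - 18*m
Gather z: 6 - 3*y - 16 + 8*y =5*y - 10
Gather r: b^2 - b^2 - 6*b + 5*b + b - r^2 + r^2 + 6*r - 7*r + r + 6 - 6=0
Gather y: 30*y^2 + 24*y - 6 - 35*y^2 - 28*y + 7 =-5*y^2 - 4*y + 1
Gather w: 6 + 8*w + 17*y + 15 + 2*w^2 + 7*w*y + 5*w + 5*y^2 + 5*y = 2*w^2 + w*(7*y + 13) + 5*y^2 + 22*y + 21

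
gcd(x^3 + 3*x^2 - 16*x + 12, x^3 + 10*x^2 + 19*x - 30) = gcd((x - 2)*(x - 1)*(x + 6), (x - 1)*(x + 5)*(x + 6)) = x^2 + 5*x - 6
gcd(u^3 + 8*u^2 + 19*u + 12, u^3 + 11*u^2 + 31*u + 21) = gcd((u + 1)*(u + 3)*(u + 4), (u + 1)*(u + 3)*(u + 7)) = u^2 + 4*u + 3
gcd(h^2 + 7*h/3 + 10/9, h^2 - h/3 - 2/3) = h + 2/3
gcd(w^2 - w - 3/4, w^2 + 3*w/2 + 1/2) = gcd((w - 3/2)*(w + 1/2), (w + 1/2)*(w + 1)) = w + 1/2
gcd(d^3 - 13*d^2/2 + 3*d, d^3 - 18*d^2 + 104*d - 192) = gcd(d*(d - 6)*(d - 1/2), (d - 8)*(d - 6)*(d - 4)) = d - 6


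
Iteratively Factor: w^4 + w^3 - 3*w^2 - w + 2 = (w - 1)*(w^3 + 2*w^2 - w - 2) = (w - 1)^2*(w^2 + 3*w + 2) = (w - 1)^2*(w + 2)*(w + 1)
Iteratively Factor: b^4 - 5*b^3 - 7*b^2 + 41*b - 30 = (b - 5)*(b^3 - 7*b + 6) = (b - 5)*(b - 2)*(b^2 + 2*b - 3) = (b - 5)*(b - 2)*(b - 1)*(b + 3)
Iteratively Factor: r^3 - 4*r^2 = (r)*(r^2 - 4*r) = r^2*(r - 4)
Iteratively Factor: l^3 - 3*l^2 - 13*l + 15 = (l - 5)*(l^2 + 2*l - 3) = (l - 5)*(l - 1)*(l + 3)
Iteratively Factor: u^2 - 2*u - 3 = (u + 1)*(u - 3)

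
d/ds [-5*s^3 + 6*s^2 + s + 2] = -15*s^2 + 12*s + 1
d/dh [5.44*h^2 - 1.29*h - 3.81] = 10.88*h - 1.29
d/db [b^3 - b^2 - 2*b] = 3*b^2 - 2*b - 2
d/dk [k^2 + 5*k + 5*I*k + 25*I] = 2*k + 5 + 5*I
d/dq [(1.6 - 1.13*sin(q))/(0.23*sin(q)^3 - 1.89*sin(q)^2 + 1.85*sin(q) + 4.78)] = (0.5198*sin(q)^3 - 3.2397*sin(q)^2 + 6.048*sin(q) - 8.3614)*cos(q)/(0.0529*sin(q)^6 - 0.8694*sin(q)^5 + 4.4231*sin(q)^4 - 4.7942*sin(q)^3 - 14.6459*sin(q)^2 + 17.686*sin(q) + 22.8484)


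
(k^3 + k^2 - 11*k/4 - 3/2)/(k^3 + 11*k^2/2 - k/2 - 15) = (k + 1/2)/(k + 5)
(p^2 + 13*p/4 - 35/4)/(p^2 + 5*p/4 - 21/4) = (p + 5)/(p + 3)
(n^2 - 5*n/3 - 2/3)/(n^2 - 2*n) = (n + 1/3)/n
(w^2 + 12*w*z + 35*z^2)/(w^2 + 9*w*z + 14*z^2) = (w + 5*z)/(w + 2*z)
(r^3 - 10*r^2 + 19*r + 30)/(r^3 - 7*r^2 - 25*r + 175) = (r^2 - 5*r - 6)/(r^2 - 2*r - 35)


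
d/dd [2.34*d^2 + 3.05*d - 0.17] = 4.68*d + 3.05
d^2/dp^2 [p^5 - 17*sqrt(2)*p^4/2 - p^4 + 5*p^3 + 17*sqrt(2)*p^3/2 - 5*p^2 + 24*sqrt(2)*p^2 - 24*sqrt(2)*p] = 20*p^3 - 102*sqrt(2)*p^2 - 12*p^2 + 30*p + 51*sqrt(2)*p - 10 + 48*sqrt(2)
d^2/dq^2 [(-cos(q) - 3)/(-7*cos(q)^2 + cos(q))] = (-595*sin(q)^4/cos(q)^3 + 49*sin(q)^2 + 112 - 311/cos(q) - 126/cos(q)^2 + 601/cos(q)^3)/(7*cos(q) - 1)^3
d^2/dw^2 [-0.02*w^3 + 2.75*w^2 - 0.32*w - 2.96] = 5.5 - 0.12*w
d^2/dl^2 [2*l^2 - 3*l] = 4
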